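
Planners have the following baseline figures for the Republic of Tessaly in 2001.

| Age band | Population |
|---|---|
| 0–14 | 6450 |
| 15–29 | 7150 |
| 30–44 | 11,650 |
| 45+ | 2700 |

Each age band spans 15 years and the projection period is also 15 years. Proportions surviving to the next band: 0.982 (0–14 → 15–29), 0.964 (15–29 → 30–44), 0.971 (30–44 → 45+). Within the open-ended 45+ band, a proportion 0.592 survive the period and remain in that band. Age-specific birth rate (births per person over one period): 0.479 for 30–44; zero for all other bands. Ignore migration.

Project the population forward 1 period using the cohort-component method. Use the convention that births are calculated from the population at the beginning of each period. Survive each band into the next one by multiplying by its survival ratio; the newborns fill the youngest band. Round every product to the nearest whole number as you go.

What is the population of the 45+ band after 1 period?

12910

(Groups numbered youngest = 1 to oldest = 4.)
Period 1.
Births: 11650 × 0.479 = 5580
Group 2: 6450 × 0.982 = 6334
Group 3: 7150 × 0.964 = 6893
Group 4: 11650 × 0.971 + 2700 × 0.592 = 11312 + 1598 = 12910
Giving 5580 / 6334 / 6893 / 12910.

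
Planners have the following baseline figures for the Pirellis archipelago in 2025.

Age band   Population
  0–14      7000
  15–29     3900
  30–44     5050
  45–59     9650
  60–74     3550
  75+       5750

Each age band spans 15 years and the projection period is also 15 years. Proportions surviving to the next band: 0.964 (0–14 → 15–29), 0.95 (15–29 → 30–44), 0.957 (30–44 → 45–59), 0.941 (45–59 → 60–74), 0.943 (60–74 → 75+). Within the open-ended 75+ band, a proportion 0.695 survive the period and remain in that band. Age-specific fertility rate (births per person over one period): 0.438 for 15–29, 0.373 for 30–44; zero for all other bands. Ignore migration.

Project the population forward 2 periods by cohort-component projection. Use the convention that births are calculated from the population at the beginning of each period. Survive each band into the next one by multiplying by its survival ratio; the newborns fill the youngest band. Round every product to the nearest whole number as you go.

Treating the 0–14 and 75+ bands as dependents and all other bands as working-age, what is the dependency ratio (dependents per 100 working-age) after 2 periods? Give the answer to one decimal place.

100.2

(Groups numbered youngest = 1 to oldest = 6.)
Period 1:
Births: 3900 * 0.438 = 1708  |  5050 * 0.373 = 1884 → 3592
Group 2: 7000 * 0.964 = 6748
Group 3: 3900 * 0.95 = 3705
Group 4: 5050 * 0.957 = 4833
Group 5: 9650 * 0.941 = 9081
Group 6: 3550 * 0.943 + 5750 * 0.695 = 3348 + 3996 = 7344
End of period: [3592, 6748, 3705, 4833, 9081, 7344]
Period 2:
Births: 6748 * 0.438 = 2956  |  3705 * 0.373 = 1382 → 4338
Group 2: 3592 * 0.964 = 3463
Group 3: 6748 * 0.95 = 6411
Group 4: 3705 * 0.957 = 3546
Group 5: 4833 * 0.941 = 4548
Group 6: 9081 * 0.943 + 7344 * 0.695 = 8563 + 5104 = 13667
End of period: [4338, 3463, 6411, 3546, 4548, 13667]
Dependents (band 0–14 + band 75+) = 4338 + 13667 = 18005; working-age = 17968; ratio = 18005/17968 × 100 = 100.2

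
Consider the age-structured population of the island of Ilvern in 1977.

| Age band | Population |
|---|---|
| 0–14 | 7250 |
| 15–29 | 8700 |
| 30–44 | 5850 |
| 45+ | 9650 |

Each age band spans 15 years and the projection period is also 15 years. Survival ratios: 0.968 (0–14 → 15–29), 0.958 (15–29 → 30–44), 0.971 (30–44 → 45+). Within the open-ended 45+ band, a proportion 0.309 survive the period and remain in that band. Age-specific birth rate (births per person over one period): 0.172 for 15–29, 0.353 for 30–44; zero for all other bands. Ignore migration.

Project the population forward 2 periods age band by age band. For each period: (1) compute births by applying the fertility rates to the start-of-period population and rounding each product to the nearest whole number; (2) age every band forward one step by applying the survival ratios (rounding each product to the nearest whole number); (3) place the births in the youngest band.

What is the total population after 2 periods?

25089

Call the bands 1 to 4, youngest first.
Period 1:
Births: 8700 × 0.172 = 1496 ; 5850 × 0.353 = 2065 ⇒ total 3561
Band 2: 7250 × 0.968 = 7018
Band 3: 8700 × 0.958 = 8335
Band 4: 5850 × 0.971 + 9650 × 0.309 = 5680 + 2982 = 8662
Population now: 0–14=3561, 15–29=7018, 30–44=8335, 45+=8662
Period 2:
Births: 7018 × 0.172 = 1207 ; 8335 × 0.353 = 2942 ⇒ total 4149
Band 2: 3561 × 0.968 = 3447
Band 3: 7018 × 0.958 = 6723
Band 4: 8335 × 0.971 + 8662 × 0.309 = 8093 + 2677 = 10770
Population now: 0–14=4149, 15–29=3447, 30–44=6723, 45+=10770
Total after period 2: 4149 + 3447 + 6723 + 10770 = 25089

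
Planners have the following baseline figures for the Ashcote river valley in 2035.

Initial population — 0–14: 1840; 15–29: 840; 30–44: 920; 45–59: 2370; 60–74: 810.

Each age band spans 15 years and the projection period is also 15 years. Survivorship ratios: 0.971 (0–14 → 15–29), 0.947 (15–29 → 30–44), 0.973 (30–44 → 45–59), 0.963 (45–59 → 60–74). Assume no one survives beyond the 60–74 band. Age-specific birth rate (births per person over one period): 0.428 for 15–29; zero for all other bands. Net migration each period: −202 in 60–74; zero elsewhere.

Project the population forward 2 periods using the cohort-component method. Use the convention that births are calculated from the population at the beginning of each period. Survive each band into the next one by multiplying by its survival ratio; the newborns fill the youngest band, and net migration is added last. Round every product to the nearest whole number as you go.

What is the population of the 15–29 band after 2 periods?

After projecting period 1:
Births: 840 * 0.428 = 360
15–29: 1840 * 0.971 = 1787
30–44: 840 * 0.947 = 795
45–59: 920 * 0.973 = 895
60–74: 2370 * 0.963 = 2282
Net migration: 60–74 − 202 → 2080
→ [360, 1787, 795, 895, 2080]
After projecting period 2:
Births: 1787 * 0.428 = 765
15–29: 360 * 0.971 = 350
30–44: 1787 * 0.947 = 1692
45–59: 795 * 0.973 = 774
60–74: 895 * 0.963 = 862
Net migration: 60–74 − 202 → 660
→ [765, 350, 1692, 774, 660]

350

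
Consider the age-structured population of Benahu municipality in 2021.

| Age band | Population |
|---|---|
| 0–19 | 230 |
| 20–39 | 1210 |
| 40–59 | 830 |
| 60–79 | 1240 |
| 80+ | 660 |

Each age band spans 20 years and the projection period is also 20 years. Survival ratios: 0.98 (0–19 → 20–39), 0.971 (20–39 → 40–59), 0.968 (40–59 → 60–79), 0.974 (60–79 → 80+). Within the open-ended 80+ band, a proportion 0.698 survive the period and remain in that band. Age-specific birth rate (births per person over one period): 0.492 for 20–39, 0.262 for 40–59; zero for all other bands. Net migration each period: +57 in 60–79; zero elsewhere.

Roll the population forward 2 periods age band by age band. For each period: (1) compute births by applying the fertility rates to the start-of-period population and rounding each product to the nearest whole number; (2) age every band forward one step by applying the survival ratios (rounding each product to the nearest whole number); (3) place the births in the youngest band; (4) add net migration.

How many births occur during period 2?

(Bands numbered youngest = 1 to oldest = 5.)
[period 1]
Births: 1210 * 0.492 = 595 ; 830 * 0.262 = 217 → 812
Band 2: 230 * 0.98 = 225
Band 3: 1210 * 0.971 = 1175
Band 4: 830 * 0.968 = 803
Band 5: 1240 * 0.974 + 660 * 0.698 = 1208 + 461 = 1669
Net migration: Band 4 + 57 → 860
→ [812, 225, 1175, 860, 1669]
[period 2]
Births: 225 * 0.492 = 111 ; 1175 * 0.262 = 308 → 419
Band 2: 812 * 0.98 = 796
Band 3: 225 * 0.971 = 218
Band 4: 1175 * 0.968 = 1137
Band 5: 860 * 0.974 + 1669 * 0.698 = 838 + 1165 = 2003
Net migration: Band 4 + 57 → 1194
→ [419, 796, 218, 1194, 2003]

419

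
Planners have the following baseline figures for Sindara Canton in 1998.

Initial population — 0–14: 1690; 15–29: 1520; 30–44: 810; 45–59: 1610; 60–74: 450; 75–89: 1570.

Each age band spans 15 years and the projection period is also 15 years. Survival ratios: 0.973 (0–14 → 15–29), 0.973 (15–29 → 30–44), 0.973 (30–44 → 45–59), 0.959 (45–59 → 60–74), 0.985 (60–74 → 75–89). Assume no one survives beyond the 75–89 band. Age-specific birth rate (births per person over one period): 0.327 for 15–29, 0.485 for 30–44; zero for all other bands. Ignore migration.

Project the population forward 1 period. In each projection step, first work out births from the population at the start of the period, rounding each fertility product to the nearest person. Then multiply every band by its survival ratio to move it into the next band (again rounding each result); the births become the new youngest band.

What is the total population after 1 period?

— Period 1 —
Births: 1520 × 0.327 = 497  |  810 × 0.485 = 393 → total 890
15–29: 1690 × 0.973 = 1644
30–44: 1520 × 0.973 = 1479
45–59: 810 × 0.973 = 788
60–74: 1610 × 0.959 = 1544
75–89: 450 × 0.985 = 443
Population now: 0–14=890, 15–29=1644, 30–44=1479, 45–59=788, 60–74=1544, 75–89=443
Total after period 1: 890 + 1644 + 1479 + 788 + 1544 + 443 = 6788

6788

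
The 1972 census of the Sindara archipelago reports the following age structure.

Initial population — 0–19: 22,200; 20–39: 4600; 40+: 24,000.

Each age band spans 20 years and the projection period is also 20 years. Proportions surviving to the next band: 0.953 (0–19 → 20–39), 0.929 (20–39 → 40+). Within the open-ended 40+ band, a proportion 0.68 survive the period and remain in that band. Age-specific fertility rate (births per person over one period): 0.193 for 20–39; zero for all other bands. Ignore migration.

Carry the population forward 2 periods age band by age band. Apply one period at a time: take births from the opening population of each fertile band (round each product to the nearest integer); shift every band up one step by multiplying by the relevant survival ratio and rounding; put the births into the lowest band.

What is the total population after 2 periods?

38587

Period 1:
Births: 4600 × 0.193 = 888
20–39: 22200 × 0.953 = 21157
40+: 4600 × 0.929 + 24000 × 0.68 = 4273 + 16320 = 20593
→ [888, 21157, 20593]
Period 2:
Births: 21157 × 0.193 = 4083
20–39: 888 × 0.953 = 846
40+: 21157 × 0.929 + 20593 × 0.68 = 19655 + 14003 = 33658
→ [4083, 846, 33658]
Total after period 2: 4083 + 846 + 33658 = 38587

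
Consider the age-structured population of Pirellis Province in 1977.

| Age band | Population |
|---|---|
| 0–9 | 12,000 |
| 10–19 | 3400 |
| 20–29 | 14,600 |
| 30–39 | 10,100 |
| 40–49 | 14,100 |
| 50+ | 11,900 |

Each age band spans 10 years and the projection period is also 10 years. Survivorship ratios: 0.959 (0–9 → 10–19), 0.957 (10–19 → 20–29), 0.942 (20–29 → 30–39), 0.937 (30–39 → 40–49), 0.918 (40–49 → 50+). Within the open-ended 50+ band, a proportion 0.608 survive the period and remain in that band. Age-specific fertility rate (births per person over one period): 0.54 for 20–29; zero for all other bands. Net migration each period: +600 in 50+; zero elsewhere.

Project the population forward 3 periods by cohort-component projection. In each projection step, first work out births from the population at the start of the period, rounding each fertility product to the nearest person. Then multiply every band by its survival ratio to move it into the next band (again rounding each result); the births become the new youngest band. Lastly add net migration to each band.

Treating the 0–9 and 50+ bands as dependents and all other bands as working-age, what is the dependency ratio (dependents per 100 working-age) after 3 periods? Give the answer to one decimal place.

(Groups numbered youngest = 1 to oldest = 6.)
Period 1.
Births: 14600 * 0.54 = 7884
Group 2: 12000 * 0.959 = 11508
Group 3: 3400 * 0.957 = 3254
Group 4: 14600 * 0.942 = 13753
Group 5: 10100 * 0.937 = 9464
Group 6: 14100 * 0.918 + 11900 * 0.608 = 12944 + 7235 = 20179
Net migration: Group 6 + 600 → 20779
→ [7884, 11508, 3254, 13753, 9464, 20779]
Period 2.
Births: 3254 * 0.54 = 1757
Group 2: 7884 * 0.959 = 7561
Group 3: 11508 * 0.957 = 11013
Group 4: 3254 * 0.942 = 3065
Group 5: 13753 * 0.937 = 12887
Group 6: 9464 * 0.918 + 20779 * 0.608 = 8688 + 12634 = 21322
Net migration: Group 6 + 600 → 21922
→ [1757, 7561, 11013, 3065, 12887, 21922]
Period 3.
Births: 11013 * 0.54 = 5947
Group 2: 1757 * 0.959 = 1685
Group 3: 7561 * 0.957 = 7236
Group 4: 11013 * 0.942 = 10374
Group 5: 3065 * 0.937 = 2872
Group 6: 12887 * 0.918 + 21922 * 0.608 = 11830 + 13329 = 25159
Net migration: Group 6 + 600 → 25759
→ [5947, 1685, 7236, 10374, 2872, 25759]
Dependents (band 0–9 + band 50+) = 5947 + 25759 = 31706; working-age = 22167; ratio = 31706/22167 × 100 = 143.0

143.0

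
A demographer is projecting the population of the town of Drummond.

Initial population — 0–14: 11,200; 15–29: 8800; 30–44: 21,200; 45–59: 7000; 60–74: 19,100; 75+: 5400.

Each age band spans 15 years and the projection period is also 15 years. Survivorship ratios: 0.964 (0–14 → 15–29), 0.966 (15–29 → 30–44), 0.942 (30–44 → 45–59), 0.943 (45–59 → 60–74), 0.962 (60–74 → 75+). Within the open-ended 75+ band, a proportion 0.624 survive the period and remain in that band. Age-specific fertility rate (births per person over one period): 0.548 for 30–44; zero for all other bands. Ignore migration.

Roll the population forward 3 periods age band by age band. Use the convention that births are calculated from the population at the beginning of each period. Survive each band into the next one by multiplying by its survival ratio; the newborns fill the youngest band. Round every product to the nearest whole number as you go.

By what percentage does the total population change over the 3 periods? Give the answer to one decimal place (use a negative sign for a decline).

-5.2

Period 1.
Births: 21200 × 0.548 = 11618
15–29: 11200 × 0.964 = 10797
30–44: 8800 × 0.966 = 8501
45–59: 21200 × 0.942 = 19970
60–74: 7000 × 0.943 = 6601
75+: 19100 × 0.962 + 5400 × 0.624 = 18374 + 3370 = 21744
Giving 11618 / 10797 / 8501 / 19970 / 6601 / 21744.
Period 2.
Births: 8501 × 0.548 = 4659
15–29: 11618 × 0.964 = 11200
30–44: 10797 × 0.966 = 10430
45–59: 8501 × 0.942 = 8008
60–74: 19970 × 0.943 = 18832
75+: 6601 × 0.962 + 21744 × 0.624 = 6350 + 13568 = 19918
Giving 4659 / 11200 / 10430 / 8008 / 18832 / 19918.
Period 3.
Births: 10430 × 0.548 = 5716
15–29: 4659 × 0.964 = 4491
30–44: 11200 × 0.966 = 10819
45–59: 10430 × 0.942 = 9825
60–74: 8008 × 0.943 = 7552
75+: 18832 × 0.962 + 19918 × 0.624 = 18116 + 12429 = 30545
Giving 5716 / 4491 / 10819 / 9825 / 7552 / 30545.
Total: 72700 → 68948; change = -3752; percentage change = -5.2%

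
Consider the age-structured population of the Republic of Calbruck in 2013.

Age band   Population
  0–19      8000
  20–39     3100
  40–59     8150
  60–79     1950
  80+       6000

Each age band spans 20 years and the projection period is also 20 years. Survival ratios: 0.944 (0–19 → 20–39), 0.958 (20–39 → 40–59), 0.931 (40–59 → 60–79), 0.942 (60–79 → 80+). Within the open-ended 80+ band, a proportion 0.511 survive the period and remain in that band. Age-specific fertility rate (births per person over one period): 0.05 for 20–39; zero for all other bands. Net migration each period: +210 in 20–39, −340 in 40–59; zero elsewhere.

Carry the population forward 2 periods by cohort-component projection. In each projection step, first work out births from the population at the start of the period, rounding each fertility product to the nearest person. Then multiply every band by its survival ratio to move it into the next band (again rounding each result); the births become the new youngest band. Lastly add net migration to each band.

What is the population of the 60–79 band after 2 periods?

[period 1]
Births: 3100 × 0.05 = 155
20–39: 8000 × 0.944 = 7552
40–59: 3100 × 0.958 = 2970
60–79: 8150 × 0.931 = 7588
80+: 1950 × 0.942 + 6000 × 0.511 = 1837 + 3066 = 4903
Net migration: 20–39 + 210 → 7762; 40–59 − 340 → 2630
Population now: 0–19=155, 20–39=7762, 40–59=2630, 60–79=7588, 80+=4903
[period 2]
Births: 7762 × 0.05 = 388
20–39: 155 × 0.944 = 146
40–59: 7762 × 0.958 = 7436
60–79: 2630 × 0.931 = 2449
80+: 7588 × 0.942 + 4903 × 0.511 = 7148 + 2505 = 9653
Net migration: 20–39 + 210 → 356; 40–59 − 340 → 7096
Population now: 0–19=388, 20–39=356, 40–59=7096, 60–79=2449, 80+=9653

2449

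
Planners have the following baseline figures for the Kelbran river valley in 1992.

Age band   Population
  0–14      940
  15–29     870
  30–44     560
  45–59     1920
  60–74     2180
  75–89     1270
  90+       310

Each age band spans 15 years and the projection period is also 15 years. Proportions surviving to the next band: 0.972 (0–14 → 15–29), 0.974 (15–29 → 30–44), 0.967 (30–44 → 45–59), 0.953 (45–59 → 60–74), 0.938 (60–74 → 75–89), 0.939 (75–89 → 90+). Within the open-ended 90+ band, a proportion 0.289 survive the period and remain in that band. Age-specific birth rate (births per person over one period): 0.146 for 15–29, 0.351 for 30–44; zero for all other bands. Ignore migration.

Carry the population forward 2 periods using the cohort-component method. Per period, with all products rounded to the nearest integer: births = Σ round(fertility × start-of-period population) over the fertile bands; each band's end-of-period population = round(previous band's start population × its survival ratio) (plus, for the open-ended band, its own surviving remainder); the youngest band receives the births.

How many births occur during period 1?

[period 1]
Births: 870 * 0.146 = 127, 560 * 0.351 = 197 → total 324
15–29: 940 * 0.972 = 914
30–44: 870 * 0.974 = 847
45–59: 560 * 0.967 = 542
60–74: 1920 * 0.953 = 1830
75–89: 2180 * 0.938 = 2045
90+: 1270 * 0.939 + 310 * 0.289 = 1193 + 90 = 1283
→ [324, 914, 847, 542, 1830, 2045, 1283]

324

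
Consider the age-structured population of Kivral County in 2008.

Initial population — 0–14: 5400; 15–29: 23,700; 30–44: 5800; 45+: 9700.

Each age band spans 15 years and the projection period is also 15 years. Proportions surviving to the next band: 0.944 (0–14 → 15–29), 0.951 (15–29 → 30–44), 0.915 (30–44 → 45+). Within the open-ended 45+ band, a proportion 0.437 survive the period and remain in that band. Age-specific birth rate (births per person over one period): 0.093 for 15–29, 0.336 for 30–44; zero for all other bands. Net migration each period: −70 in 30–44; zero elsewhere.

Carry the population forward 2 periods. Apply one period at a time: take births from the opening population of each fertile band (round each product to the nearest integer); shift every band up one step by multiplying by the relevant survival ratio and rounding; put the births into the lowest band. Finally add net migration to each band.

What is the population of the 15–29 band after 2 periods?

Call the bands 1 to 4, youngest first.
Period 1.
Births: 23700 × 0.093 = 2204 ; 5800 × 0.336 = 1949 → 4153
Band 2: 5400 × 0.944 = 5098
Band 3: 23700 × 0.951 = 22539
Band 4: 5800 × 0.915 + 9700 × 0.437 = 5307 + 4239 = 9546
Net migration: Band 3 − 70 → 22469
→ [4153, 5098, 22469, 9546]
Period 2.
Births: 5098 × 0.093 = 474 ; 22469 × 0.336 = 7550 → 8024
Band 2: 4153 × 0.944 = 3920
Band 3: 5098 × 0.951 = 4848
Band 4: 22469 × 0.915 + 9546 × 0.437 = 20559 + 4172 = 24731
Net migration: Band 3 − 70 → 4778
→ [8024, 3920, 4778, 24731]

3920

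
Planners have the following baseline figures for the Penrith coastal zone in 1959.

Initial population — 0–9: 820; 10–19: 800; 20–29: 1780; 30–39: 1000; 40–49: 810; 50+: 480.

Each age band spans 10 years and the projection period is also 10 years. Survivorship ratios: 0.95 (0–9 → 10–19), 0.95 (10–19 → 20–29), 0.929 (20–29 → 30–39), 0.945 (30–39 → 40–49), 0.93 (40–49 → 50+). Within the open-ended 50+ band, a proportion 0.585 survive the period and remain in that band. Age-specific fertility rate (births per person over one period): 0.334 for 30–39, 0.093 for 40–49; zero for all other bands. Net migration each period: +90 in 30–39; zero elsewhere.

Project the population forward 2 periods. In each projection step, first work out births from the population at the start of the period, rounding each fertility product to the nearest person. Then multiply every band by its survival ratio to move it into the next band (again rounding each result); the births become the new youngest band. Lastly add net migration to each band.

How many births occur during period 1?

409

[period 1]
Births: 1000 * 0.334 = 334 ; 810 * 0.093 = 75 — total 409
10–19: 820 * 0.95 = 779
20–29: 800 * 0.95 = 760
30–39: 1780 * 0.929 = 1654
40–49: 1000 * 0.945 = 945
50+: 810 * 0.93 + 480 * 0.585 = 753 + 281 = 1034
Net migration: 30–39 + 90 → 1744
End of period: [409, 779, 760, 1744, 945, 1034]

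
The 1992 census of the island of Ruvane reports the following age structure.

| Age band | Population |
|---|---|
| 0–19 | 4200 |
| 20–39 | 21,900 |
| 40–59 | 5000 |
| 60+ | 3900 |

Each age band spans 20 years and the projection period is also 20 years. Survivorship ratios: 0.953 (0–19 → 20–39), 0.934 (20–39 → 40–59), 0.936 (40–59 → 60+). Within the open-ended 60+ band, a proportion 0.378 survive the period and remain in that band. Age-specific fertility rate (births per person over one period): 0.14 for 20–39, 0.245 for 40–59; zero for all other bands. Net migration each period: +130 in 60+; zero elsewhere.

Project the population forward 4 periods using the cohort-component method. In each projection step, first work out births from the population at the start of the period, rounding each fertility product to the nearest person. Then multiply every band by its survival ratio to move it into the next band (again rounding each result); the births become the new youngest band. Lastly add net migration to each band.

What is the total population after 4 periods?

16227

Let band 1 be 0–19 through band 4 = 60+.
— Period 1 —
Births: 21900 × 0.14 = 3066 ; 5000 × 0.245 = 1225 ⇒ total 4291
Band 2: 4200 × 0.953 = 4003
Band 3: 21900 × 0.934 = 20455
Band 4: 5000 × 0.936 + 3900 × 0.378 = 4680 + 1474 = 6154
Net migration: Band 4 + 130 → 6284
End of period: [4291, 4003, 20455, 6284]
— Period 2 —
Births: 4003 × 0.14 = 560 ; 20455 × 0.245 = 5011 ⇒ total 5571
Band 2: 4291 × 0.953 = 4089
Band 3: 4003 × 0.934 = 3739
Band 4: 20455 × 0.936 + 6284 × 0.378 = 19146 + 2375 = 21521
Net migration: Band 4 + 130 → 21651
End of period: [5571, 4089, 3739, 21651]
— Period 3 —
Births: 4089 × 0.14 = 572 ; 3739 × 0.245 = 916 ⇒ total 1488
Band 2: 5571 × 0.953 = 5309
Band 3: 4089 × 0.934 = 3819
Band 4: 3739 × 0.936 + 21651 × 0.378 = 3500 + 8184 = 11684
Net migration: Band 4 + 130 → 11814
End of period: [1488, 5309, 3819, 11814]
— Period 4 —
Births: 5309 × 0.14 = 743 ; 3819 × 0.245 = 936 ⇒ total 1679
Band 2: 1488 × 0.953 = 1418
Band 3: 5309 × 0.934 = 4959
Band 4: 3819 × 0.936 + 11814 × 0.378 = 3575 + 4466 = 8041
Net migration: Band 4 + 130 → 8171
End of period: [1679, 1418, 4959, 8171]
Total after period 4: 1679 + 1418 + 4959 + 8171 = 16227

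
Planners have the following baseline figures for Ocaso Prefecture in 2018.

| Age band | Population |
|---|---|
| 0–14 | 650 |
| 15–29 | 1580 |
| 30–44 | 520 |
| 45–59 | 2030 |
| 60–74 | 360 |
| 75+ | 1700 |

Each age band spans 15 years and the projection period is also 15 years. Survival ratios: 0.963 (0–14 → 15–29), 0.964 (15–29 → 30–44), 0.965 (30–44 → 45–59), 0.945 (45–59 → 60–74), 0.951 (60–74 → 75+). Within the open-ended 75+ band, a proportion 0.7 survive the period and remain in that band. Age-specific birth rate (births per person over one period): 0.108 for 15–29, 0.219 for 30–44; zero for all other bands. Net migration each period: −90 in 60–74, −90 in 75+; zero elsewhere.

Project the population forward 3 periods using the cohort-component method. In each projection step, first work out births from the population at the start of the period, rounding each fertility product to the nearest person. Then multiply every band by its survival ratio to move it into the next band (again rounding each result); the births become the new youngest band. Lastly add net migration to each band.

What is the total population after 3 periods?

4829

— Period 1 —
Births: 1580 × 0.108 = 171 ; 520 × 0.219 = 114 → 285
15–29: 650 × 0.963 = 626
30–44: 1580 × 0.964 = 1523
45–59: 520 × 0.965 = 502
60–74: 2030 × 0.945 = 1918
75+: 360 × 0.951 + 1700 × 0.7 = 342 + 1190 = 1532
Net migration: 60–74 − 90 → 1828; 75+ − 90 → 1442
→ [285, 626, 1523, 502, 1828, 1442]
— Period 2 —
Births: 626 × 0.108 = 68 ; 1523 × 0.219 = 334 → 402
15–29: 285 × 0.963 = 274
30–44: 626 × 0.964 = 603
45–59: 1523 × 0.965 = 1470
60–74: 502 × 0.945 = 474
75+: 1828 × 0.951 + 1442 × 0.7 = 1738 + 1009 = 2747
Net migration: 60–74 − 90 → 384; 75+ − 90 → 2657
→ [402, 274, 603, 1470, 384, 2657]
— Period 3 —
Births: 274 × 0.108 = 30 ; 603 × 0.219 = 132 → 162
15–29: 402 × 0.963 = 387
30–44: 274 × 0.964 = 264
45–59: 603 × 0.965 = 582
60–74: 1470 × 0.945 = 1389
75+: 384 × 0.951 + 2657 × 0.7 = 365 + 1860 = 2225
Net migration: 60–74 − 90 → 1299; 75+ − 90 → 2135
→ [162, 387, 264, 582, 1299, 2135]
Total after period 3: 162 + 387 + 264 + 582 + 1299 + 2135 = 4829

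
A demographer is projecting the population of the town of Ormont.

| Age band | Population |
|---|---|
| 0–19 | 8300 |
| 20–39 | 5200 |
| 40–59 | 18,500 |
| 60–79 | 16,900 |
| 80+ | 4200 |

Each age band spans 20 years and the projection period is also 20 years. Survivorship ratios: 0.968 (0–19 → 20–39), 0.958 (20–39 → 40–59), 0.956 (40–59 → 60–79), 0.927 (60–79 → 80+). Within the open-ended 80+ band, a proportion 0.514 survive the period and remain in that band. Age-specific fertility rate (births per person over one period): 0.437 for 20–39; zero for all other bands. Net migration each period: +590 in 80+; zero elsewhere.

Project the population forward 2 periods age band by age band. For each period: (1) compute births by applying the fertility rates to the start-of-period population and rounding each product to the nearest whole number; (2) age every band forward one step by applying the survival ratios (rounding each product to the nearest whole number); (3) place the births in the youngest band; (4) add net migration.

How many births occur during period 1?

2272

After projecting period 1:
Births: 5200 * 0.437 = 2272
20–39: 8300 * 0.968 = 8034
40–59: 5200 * 0.958 = 4982
60–79: 18500 * 0.956 = 17686
80+: 16900 * 0.927 + 4200 * 0.514 = 15666 + 2159 = 17825
Net migration: 80+ + 590 → 18415
Population now: 0–19=2272, 20–39=8034, 40–59=4982, 60–79=17686, 80+=18415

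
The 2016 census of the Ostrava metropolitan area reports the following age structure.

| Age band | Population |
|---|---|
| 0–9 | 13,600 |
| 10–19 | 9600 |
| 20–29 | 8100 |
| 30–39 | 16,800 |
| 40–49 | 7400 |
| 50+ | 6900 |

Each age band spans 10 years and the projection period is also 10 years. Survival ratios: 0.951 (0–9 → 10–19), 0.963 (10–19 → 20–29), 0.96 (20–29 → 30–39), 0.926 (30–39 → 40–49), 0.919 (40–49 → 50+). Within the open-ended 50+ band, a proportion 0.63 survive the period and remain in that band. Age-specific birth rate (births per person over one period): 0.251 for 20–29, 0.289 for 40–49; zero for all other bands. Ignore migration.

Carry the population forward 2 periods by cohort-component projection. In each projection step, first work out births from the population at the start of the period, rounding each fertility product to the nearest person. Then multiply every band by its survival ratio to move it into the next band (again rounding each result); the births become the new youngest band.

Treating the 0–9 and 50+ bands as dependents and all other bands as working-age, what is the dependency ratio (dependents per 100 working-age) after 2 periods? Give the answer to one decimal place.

86.6

Numbering the groups 1..6 from youngest to oldest:
Period 1:
Births: 8100 * 0.251 = 2033 ; 7400 * 0.289 = 2139 → total 4172
Group 2: 13600 * 0.951 = 12934
Group 3: 9600 * 0.963 = 9245
Group 4: 8100 * 0.96 = 7776
Group 5: 16800 * 0.926 = 15557
Group 6: 7400 * 0.919 + 6900 * 0.63 = 6801 + 4347 = 11148
Giving 4172 / 12934 / 9245 / 7776 / 15557 / 11148.
Period 2:
Births: 9245 * 0.251 = 2320 ; 15557 * 0.289 = 4496 → total 6816
Group 2: 4172 * 0.951 = 3968
Group 3: 12934 * 0.963 = 12455
Group 4: 9245 * 0.96 = 8875
Group 5: 7776 * 0.926 = 7201
Group 6: 15557 * 0.919 + 11148 * 0.63 = 14297 + 7023 = 21320
Giving 6816 / 3968 / 12455 / 8875 / 7201 / 21320.
Dependents (band 0–9 + band 50+) = 6816 + 21320 = 28136; working-age = 32499; ratio = 28136/32499 × 100 = 86.6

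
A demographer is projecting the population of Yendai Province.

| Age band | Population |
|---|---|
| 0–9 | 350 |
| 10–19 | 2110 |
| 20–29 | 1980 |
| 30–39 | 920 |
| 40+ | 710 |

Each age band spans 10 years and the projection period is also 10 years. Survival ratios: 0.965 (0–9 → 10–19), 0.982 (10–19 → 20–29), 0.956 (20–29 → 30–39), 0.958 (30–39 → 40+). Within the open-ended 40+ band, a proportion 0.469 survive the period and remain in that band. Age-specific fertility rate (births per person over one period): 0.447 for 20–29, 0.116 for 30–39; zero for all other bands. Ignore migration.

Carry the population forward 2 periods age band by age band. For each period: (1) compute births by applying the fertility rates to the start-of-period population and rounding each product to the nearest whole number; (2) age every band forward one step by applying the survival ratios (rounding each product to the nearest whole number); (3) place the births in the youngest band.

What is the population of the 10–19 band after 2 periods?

— Period 1 —
Births: 1980 × 0.447 = 885, 920 × 0.116 = 107 — total 992
10–19: 350 × 0.965 = 338
20–29: 2110 × 0.982 = 2072
30–39: 1980 × 0.956 = 1893
40+: 920 × 0.958 + 710 × 0.469 = 881 + 333 = 1214
→ [992, 338, 2072, 1893, 1214]
— Period 2 —
Births: 2072 × 0.447 = 926, 1893 × 0.116 = 220 — total 1146
10–19: 992 × 0.965 = 957
20–29: 338 × 0.982 = 332
30–39: 2072 × 0.956 = 1981
40+: 1893 × 0.958 + 1214 × 0.469 = 1813 + 569 = 2382
→ [1146, 957, 332, 1981, 2382]

957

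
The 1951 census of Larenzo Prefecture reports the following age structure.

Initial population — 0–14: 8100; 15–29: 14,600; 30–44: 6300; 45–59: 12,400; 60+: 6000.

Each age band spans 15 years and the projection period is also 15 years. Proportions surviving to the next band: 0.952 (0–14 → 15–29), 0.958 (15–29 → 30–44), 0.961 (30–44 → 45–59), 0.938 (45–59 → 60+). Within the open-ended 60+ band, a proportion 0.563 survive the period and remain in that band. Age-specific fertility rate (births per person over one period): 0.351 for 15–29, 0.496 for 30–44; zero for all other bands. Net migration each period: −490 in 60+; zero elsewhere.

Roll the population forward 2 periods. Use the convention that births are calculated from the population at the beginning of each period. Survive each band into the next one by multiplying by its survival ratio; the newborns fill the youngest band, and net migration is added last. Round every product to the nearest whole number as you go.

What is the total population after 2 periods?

51691

Period 1:
Births: 14600 * 0.351 = 5125  |  6300 * 0.496 = 3125 → total 8250
15–29: 8100 * 0.952 = 7711
30–44: 14600 * 0.958 = 13987
45–59: 6300 * 0.961 = 6054
60+: 12400 * 0.938 + 6000 * 0.563 = 11631 + 3378 = 15009
Net migration: 60+ − 490 → 14519
→ [8250, 7711, 13987, 6054, 14519]
Period 2:
Births: 7711 * 0.351 = 2707  |  13987 * 0.496 = 6938 → total 9645
15–29: 8250 * 0.952 = 7854
30–44: 7711 * 0.958 = 7387
45–59: 13987 * 0.961 = 13442
60+: 6054 * 0.938 + 14519 * 0.563 = 5679 + 8174 = 13853
Net migration: 60+ − 490 → 13363
→ [9645, 7854, 7387, 13442, 13363]
Total after period 2: 9645 + 7854 + 7387 + 13442 + 13363 = 51691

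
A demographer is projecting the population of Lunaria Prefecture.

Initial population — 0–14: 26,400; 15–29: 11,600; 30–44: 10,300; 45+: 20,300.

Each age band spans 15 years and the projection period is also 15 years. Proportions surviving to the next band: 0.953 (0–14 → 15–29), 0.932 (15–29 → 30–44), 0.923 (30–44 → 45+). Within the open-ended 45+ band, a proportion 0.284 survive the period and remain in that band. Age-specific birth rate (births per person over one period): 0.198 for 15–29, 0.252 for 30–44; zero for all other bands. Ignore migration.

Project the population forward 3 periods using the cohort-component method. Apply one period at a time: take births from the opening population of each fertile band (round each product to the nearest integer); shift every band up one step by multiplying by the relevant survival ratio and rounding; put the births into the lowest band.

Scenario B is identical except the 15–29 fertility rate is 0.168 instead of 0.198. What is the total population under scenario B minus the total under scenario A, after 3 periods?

-1224

Period 1:
Births: 11600 × 0.198 = 2297, 10300 × 0.252 = 2596 ⇒ total 4893
15–29: 26400 × 0.953 = 25159
30–44: 11600 × 0.932 = 10811
45+: 10300 × 0.923 + 20300 × 0.284 = 9507 + 5765 = 15272
Giving 4893 / 25159 / 10811 / 15272.
Period 2:
Births: 25159 × 0.198 = 4981, 10811 × 0.252 = 2724 ⇒ total 7705
15–29: 4893 × 0.953 = 4663
30–44: 25159 × 0.932 = 23448
45+: 10811 × 0.923 + 15272 × 0.284 = 9979 + 4337 = 14316
Giving 7705 / 4663 / 23448 / 14316.
Period 3:
Births: 4663 × 0.198 = 923, 23448 × 0.252 = 5909 ⇒ total 6832
15–29: 7705 × 0.953 = 7343
30–44: 4663 × 0.932 = 4346
45+: 23448 × 0.923 + 14316 × 0.284 = 21643 + 4066 = 25709
Giving 6832 / 7343 / 4346 / 25709.
Scenario A total after 3 periods: 44230
Scenario B projection —
Period 1:
Births: 11600 × 0.168 = 1949, 10300 × 0.252 = 2596 ⇒ total 4545
15–29: 26400 × 0.953 = 25159
30–44: 11600 × 0.932 = 10811
45+: 10300 × 0.923 + 20300 × 0.284 = 9507 + 5765 = 15272
Giving 4545 / 25159 / 10811 / 15272.
Period 2:
Births: 25159 × 0.168 = 4227, 10811 × 0.252 = 2724 ⇒ total 6951
15–29: 4545 × 0.953 = 4331
30–44: 25159 × 0.932 = 23448
45+: 10811 × 0.923 + 15272 × 0.284 = 9979 + 4337 = 14316
Giving 6951 / 4331 / 23448 / 14316.
Period 3:
Births: 4331 × 0.168 = 728, 23448 × 0.252 = 5909 ⇒ total 6637
15–29: 6951 × 0.953 = 6624
30–44: 4331 × 0.932 = 4036
45+: 23448 × 0.923 + 14316 × 0.284 = 21643 + 4066 = 25709
Giving 6637 / 6624 / 4036 / 25709.
Scenario B total after 3 periods: 43006
Difference B − A = 43006 − 44230 = -1224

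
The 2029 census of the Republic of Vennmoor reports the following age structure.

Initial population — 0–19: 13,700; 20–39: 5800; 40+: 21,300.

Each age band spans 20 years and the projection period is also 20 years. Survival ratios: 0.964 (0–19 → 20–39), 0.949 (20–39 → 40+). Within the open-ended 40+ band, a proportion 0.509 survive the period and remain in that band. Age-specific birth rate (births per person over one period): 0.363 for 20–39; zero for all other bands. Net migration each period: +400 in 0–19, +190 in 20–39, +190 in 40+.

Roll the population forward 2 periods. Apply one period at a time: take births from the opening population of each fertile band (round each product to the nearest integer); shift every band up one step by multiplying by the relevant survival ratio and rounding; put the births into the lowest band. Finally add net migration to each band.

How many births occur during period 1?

Period 1.
Births: 5800 × 0.363 = 2105
20–39: 13700 × 0.964 = 13207
40+: 5800 × 0.949 + 21300 × 0.509 = 5504 + 10842 = 16346
Net migration: 0–19 + 400 → 2505; 20–39 + 190 → 13397; 40+ + 190 → 16536
End of period: [2505, 13397, 16536]

2105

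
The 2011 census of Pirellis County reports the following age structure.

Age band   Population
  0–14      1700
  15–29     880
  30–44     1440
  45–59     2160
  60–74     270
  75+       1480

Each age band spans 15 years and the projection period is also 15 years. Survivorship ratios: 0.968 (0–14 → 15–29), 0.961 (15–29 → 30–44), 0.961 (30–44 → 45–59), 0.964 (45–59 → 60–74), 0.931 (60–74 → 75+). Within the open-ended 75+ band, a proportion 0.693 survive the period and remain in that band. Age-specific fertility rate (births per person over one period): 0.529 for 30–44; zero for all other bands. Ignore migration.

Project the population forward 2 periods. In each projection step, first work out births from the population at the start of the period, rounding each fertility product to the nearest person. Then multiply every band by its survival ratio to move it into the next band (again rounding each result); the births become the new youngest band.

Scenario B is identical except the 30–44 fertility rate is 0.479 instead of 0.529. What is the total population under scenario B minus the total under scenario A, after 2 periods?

[period 1]
Births: 1440 × 0.529 = 762
15–29: 1700 × 0.968 = 1646
30–44: 880 × 0.961 = 846
45–59: 1440 × 0.961 = 1384
60–74: 2160 × 0.964 = 2082
75+: 270 × 0.931 + 1480 × 0.693 = 251 + 1026 = 1277
→ [762, 1646, 846, 1384, 2082, 1277]
[period 2]
Births: 846 × 0.529 = 448
15–29: 762 × 0.968 = 738
30–44: 1646 × 0.961 = 1582
45–59: 846 × 0.961 = 813
60–74: 1384 × 0.964 = 1334
75+: 2082 × 0.931 + 1277 × 0.693 = 1938 + 885 = 2823
→ [448, 738, 1582, 813, 1334, 2823]
Scenario A total after 2 periods: 7738
Scenario B projection —
[period 1]
Births: 1440 × 0.479 = 690
15–29: 1700 × 0.968 = 1646
30–44: 880 × 0.961 = 846
45–59: 1440 × 0.961 = 1384
60–74: 2160 × 0.964 = 2082
75+: 270 × 0.931 + 1480 × 0.693 = 251 + 1026 = 1277
→ [690, 1646, 846, 1384, 2082, 1277]
[period 2]
Births: 846 × 0.479 = 405
15–29: 690 × 0.968 = 668
30–44: 1646 × 0.961 = 1582
45–59: 846 × 0.961 = 813
60–74: 1384 × 0.964 = 1334
75+: 2082 × 0.931 + 1277 × 0.693 = 1938 + 885 = 2823
→ [405, 668, 1582, 813, 1334, 2823]
Scenario B total after 2 periods: 7625
Difference B − A = 7625 − 7738 = -113

-113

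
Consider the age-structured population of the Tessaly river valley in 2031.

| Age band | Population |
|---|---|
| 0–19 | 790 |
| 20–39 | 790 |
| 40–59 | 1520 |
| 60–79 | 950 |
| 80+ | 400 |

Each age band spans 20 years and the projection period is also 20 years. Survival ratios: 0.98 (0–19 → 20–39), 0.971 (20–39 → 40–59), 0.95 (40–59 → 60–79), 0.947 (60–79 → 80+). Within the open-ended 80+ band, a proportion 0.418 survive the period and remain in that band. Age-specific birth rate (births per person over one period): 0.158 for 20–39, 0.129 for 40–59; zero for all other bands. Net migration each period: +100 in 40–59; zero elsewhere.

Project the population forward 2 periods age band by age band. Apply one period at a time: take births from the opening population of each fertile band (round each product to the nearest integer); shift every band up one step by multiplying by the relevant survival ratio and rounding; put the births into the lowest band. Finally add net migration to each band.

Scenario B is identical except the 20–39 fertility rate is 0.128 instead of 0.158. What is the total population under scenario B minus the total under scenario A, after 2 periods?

-47

Call the groups 1 to 5, youngest first.
After projecting period 1:
Births: 790 × 0.158 = 125, 1520 × 0.129 = 196 → 321
Group 2: 790 × 0.98 = 774
Group 3: 790 × 0.971 = 767
Group 4: 1520 × 0.95 = 1444
Group 5: 950 × 0.947 + 400 × 0.418 = 900 + 167 = 1067
Net migration: Group 3 + 100 → 867
End of period: [321, 774, 867, 1444, 1067]
After projecting period 2:
Births: 774 × 0.158 = 122, 867 × 0.129 = 112 → 234
Group 2: 321 × 0.98 = 315
Group 3: 774 × 0.971 = 752
Group 4: 867 × 0.95 = 824
Group 5: 1444 × 0.947 + 1067 × 0.418 = 1367 + 446 = 1813
Net migration: Group 3 + 100 → 852
End of period: [234, 315, 852, 824, 1813]
Scenario A total after 2 periods: 4038
Scenario B projection —
After projecting period 1:
Births: 790 × 0.128 = 101, 1520 × 0.129 = 196 → 297
Group 2: 790 × 0.98 = 774
Group 3: 790 × 0.971 = 767
Group 4: 1520 × 0.95 = 1444
Group 5: 950 × 0.947 + 400 × 0.418 = 900 + 167 = 1067
Net migration: Group 3 + 100 → 867
End of period: [297, 774, 867, 1444, 1067]
After projecting period 2:
Births: 774 × 0.128 = 99, 867 × 0.129 = 112 → 211
Group 2: 297 × 0.98 = 291
Group 3: 774 × 0.971 = 752
Group 4: 867 × 0.95 = 824
Group 5: 1444 × 0.947 + 1067 × 0.418 = 1367 + 446 = 1813
Net migration: Group 3 + 100 → 852
End of period: [211, 291, 852, 824, 1813]
Scenario B total after 2 periods: 3991
Difference B − A = 3991 − 4038 = -47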